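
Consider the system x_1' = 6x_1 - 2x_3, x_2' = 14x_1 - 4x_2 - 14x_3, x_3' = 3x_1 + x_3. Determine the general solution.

x_1(t) = c_1e^(4t) + 2c_3e^(3t), x_2(t) = c_2e^(-4t) - 2c_3e^(3t), x_3(t) = c_1e^(4t) + 3c_3e^(3t)

Coefficient matrix A = [[6, 0, -2], [14, -4, -14], [3, 0, 1]].
det(A - λI) = 0 gives eigenvalues λ = 4, -4, 3.
For λ=4: eigenvector (1,0,1).
For λ=-4: eigenvector (0,1,0).
For λ=3: eigenvector (2,-2,3).
General solution: c_1e^(4t)(1,0,1) + c_2e^(-4t)(0,1,0) + c_3e^(3t)(2,-2,3).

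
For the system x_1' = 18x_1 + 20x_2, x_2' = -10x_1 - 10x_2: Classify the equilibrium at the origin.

unstable spiral

A = [[18,20],[-10,-10]]; det(A-λI) = λ^2 - 8λ + 20.
λ = 4 ± 2i: positive real part.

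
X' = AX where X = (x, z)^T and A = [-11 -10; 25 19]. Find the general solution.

x(t) = C_1e^(4t)sin(5t) + C_1e^(4t)cos(5t) + C_2e^(4t)sin(5t) - C_2e^(4t)cos(5t), z(t) = -C_1e^(4t)sin(5t) - 2C_1e^(4t)cos(5t) - 2C_2e^(4t)sin(5t) + C_2e^(4t)cos(5t)

Coefficient matrix A = [[-11, -10], [25, 19]].
Characteristic polynomial det(A - λI) = λ^2 - 8λ + 41 = 0.
Eigenvalues λ = 4 ± 5i (complex conjugate pair).
For λ=4+5i: an eigenvector is (1,-2) - i(1,-1) = (1 - i, -2 + i).
A real fundamental pair from Re and Im of e^((4+5i)t)v: X_1 = e^(4t)(cos(5t)·(1,-2) + sin(5t)·(1,-1)), X_2 = e^(4t)(sin(5t)·(1,-2) - cos(5t)·(1,-1)).
General solution: C_1X_1 + C_2X_2.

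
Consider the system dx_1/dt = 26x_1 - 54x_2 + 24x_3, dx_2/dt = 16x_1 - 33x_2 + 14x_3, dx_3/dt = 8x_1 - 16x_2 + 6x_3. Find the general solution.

Coefficient matrix A = [[26, -54, 24], [16, -33, 14], [8, -16, 6]].
det(A - λI) = 0 gives eigenvalues λ = 2, -2, -1.
For λ=2: eigenvector (7,4,2).
For λ=-2: eigenvector (3,2,1).
For λ=-1: eigenvector (2,1,0).
General solution: c_1e^(2t)(7,4,2) + c_2e^(-2t)(3,2,1) + c_3e^(-t)(2,1,0).

x_1(t) = 7c_1e^(2t) + 3c_2e^(-2t) + 2c_3e^(-t), x_2(t) = 4c_1e^(2t) + 2c_2e^(-2t) + c_3e^(-t), x_3(t) = 2c_1e^(2t) + c_2e^(-2t)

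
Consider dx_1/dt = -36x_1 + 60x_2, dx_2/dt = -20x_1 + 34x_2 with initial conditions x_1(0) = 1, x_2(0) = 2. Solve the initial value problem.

Coefficient matrix A = [[-36, 60], [-20, 34]].
Characteristic polynomial det(A - λI) = λ^2 + 2λ - 24 = 0.
Eigenvalues λ = 4, -6.
For λ=4: (A-λI) row 1 is [-40, 60], so an eigenvector is (-3, -2).
For λ=-6: (A-λI) row 1 is [-30, 60], so an eigenvector is (-2, -1).
General solution: c_1e^(4t)(-3,-2) + c_2e^(-6t)(-2,-1).
Applying x_1(0)=1, x_2(0)=2 gives c_1=-3, c_2=4.

x_1(t) = 9e^(4t) - 8e^(-6t), x_2(t) = 6e^(4t) - 4e^(-6t)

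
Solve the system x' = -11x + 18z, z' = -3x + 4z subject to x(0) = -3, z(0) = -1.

x(t) = -3e^(-5t), z(t) = -e^(-5t)

Coefficient matrix A = [[-11, 18], [-3, 4]].
Characteristic polynomial det(A - λI) = λ^2 + 7λ + 10 = 0.
Eigenvalues λ = -5, -2.
For λ=-5: (A-λI) row 1 is [-6, 18], so an eigenvector is (-3, -1).
For λ=-2: (A-λI) row 1 is [-9, 18], so an eigenvector is (-2, -1).
General solution: C_1e^(-5t)(-3,-1) + C_2e^(-2t)(-2,-1).
Applying x(0)=-3, z(0)=-1 gives C_1=1, C_2=0.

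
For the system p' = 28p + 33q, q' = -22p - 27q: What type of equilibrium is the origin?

A = [[28,33],[-22,-27]]; det(A-λI) = λ^2 - λ - 30.
λ = 6, -5: opposite signs.

saddle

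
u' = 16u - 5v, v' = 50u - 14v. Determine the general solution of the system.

u(t) = K_1e^(t)sin(5t) - K_2e^(t)cos(5t), v(t) = 3K_1e^(t)sin(5t) - K_1e^(t)cos(5t) - K_2e^(t)sin(5t) - 3K_2e^(t)cos(5t)

Coefficient matrix A = [[16, -5], [50, -14]].
Characteristic polynomial det(A - λI) = λ^2 - 2λ + 26 = 0.
Eigenvalues λ = 1 ± 5i (complex conjugate pair).
For λ=1+5i: an eigenvector is (0,-1) - i(1,3) = (0 - i, -1 - 3i).
A real fundamental pair from Re and Im of e^((1+5i)t)v: X_1 = e^(t)(cos(5t)·(0,-1) + sin(5t)·(1,3)), X_2 = e^(t)(sin(5t)·(0,-1) - cos(5t)·(1,3)).
General solution: K_1X_1 + K_2X_2.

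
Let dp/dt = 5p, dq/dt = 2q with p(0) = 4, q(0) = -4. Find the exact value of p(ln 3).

972

A = [[5,0],[0,2]]; eigenvalues λ = 2, 5.
Eigenvectors: (0,-1) for λ=2, (1,0) for λ=5.
From the initial condition, c_1 = 4, c_2 = 4.
p(ln 3) = (4)(3^2)(0) + (4)(3^5)(1) = 972.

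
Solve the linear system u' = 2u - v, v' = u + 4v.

Coefficient matrix A = [[2, -1], [1, 4]].
Characteristic polynomial det(A - λI) = λ^2 - 6λ + 9 = 0.
Single eigenvalue λ = 3 with algebraic multiplicity 2.
Eigenvector v = (-1,1); generalized eigenvector w with (A-λI)w=v is (-2,3).
General solution: e^(3t)[K_1·v + K_2·(t·v + w)].

u(t) = -K_1e^(3t) - K_2te^(3t) - 2K_2e^(3t), v(t) = K_1e^(3t) + K_2te^(3t) + 3K_2e^(3t)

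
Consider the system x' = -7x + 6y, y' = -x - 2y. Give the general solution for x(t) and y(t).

x(t) = 3K_1e^(-5t) - 2K_2e^(-4t), y(t) = K_1e^(-5t) - K_2e^(-4t)

Coefficient matrix A = [[-7, 6], [-1, -2]].
Characteristic polynomial det(A - λI) = λ^2 + 9λ + 20 = 0.
Eigenvalues λ = -5, -4.
For λ=-5: (A-λI) row 1 is [-2, 6], so an eigenvector is (3, 1).
For λ=-4: (A-λI) row 1 is [-3, 6], so an eigenvector is (-2, -1).
General solution: K_1e^(-5t)(3,1) + K_2e^(-4t)(-2,-1).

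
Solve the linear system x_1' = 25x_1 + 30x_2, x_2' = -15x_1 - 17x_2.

Coefficient matrix A = [[25, 30], [-15, -17]].
Characteristic polynomial det(A - λI) = λ^2 - 8λ + 25 = 0.
Eigenvalues λ = 4 ± 3i (complex conjugate pair).
For λ=4+3i: an eigenvector is (-3,2) - i(-1,1) = (-3 + i, 2 - i).
A real fundamental pair from Re and Im of e^((4+3i)t)v: X_1 = e^(4t)(cos(3t)·(-3,2) + sin(3t)·(-1,1)), X_2 = e^(4t)(sin(3t)·(-3,2) - cos(3t)·(-1,1)).
General solution: K_1X_1 + K_2X_2.

x_1(t) = -K_1e^(4t)sin(3t) - 3K_1e^(4t)cos(3t) - 3K_2e^(4t)sin(3t) + K_2e^(4t)cos(3t), x_2(t) = K_1e^(4t)sin(3t) + 2K_1e^(4t)cos(3t) + 2K_2e^(4t)sin(3t) - K_2e^(4t)cos(3t)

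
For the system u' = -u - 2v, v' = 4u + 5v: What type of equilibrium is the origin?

unstable node

A = [[-1,-2],[4,5]]; det(A-λI) = λ^2 - 4λ + 3.
λ = 1, 3: both positive.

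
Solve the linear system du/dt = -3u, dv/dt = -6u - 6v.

Coefficient matrix A = [[-3, 0], [-6, -6]].
Characteristic polynomial det(A - λI) = λ^2 + 9λ + 18 = 0.
Eigenvalues λ = -6, -3.
For λ=-6: (A-λI) row 1 is [3, 0], so an eigenvector is (0, 1).
For λ=-3: (A-λI) row 2 is [-6, -3], so an eigenvector is (-1, 2).
General solution: c_1e^(-6t)(0,1) + c_2e^(-3t)(-1,2).

u(t) = -c_2e^(-3t), v(t) = c_1e^(-6t) + 2c_2e^(-3t)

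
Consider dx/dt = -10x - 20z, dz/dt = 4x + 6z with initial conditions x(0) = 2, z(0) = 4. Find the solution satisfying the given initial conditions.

Coefficient matrix A = [[-10, -20], [4, 6]].
Characteristic polynomial det(A - λI) = λ^2 + 4λ + 20 = 0.
Eigenvalues λ = -2 ± 4i (complex conjugate pair).
For λ=-2+4i: an eigenvector is (1,0) - i(-2,1) = (1 + 2i, 0 - i).
A real fundamental pair from Re and Im of e^((-2+4i)t)v: X_1 = e^(-2t)(cos(4t)·(1,0) + sin(4t)·(-2,1)), X_2 = e^(-2t)(sin(4t)·(1,0) - cos(4t)·(-2,1)).
General solution: K_1X_1 + K_2X_2.
Applying x(0)=2, z(0)=4 gives K_1=10, K_2=-4.

x(t) = -24e^(-2t)sin(4t) + 2e^(-2t)cos(4t), z(t) = 10e^(-2t)sin(4t) + 4e^(-2t)cos(4t)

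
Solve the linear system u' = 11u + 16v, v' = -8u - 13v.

u(t) = 2K_1e^(3t) + K_2e^(-5t), v(t) = -K_1e^(3t) - K_2e^(-5t)

Coefficient matrix A = [[11, 16], [-8, -13]].
Characteristic polynomial det(A - λI) = λ^2 + 2λ - 15 = 0.
Eigenvalues λ = 3, -5.
For λ=3: (A-λI) row 1 is [8, 16], so an eigenvector is (2, -1).
For λ=-5: (A-λI) row 1 is [16, 16], so an eigenvector is (1, -1).
General solution: K_1e^(3t)(2,-1) + K_2e^(-5t)(1,-1).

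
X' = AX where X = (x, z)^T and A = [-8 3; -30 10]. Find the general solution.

x(t) = C_1e^(t)sin(3t) - C_2e^(t)cos(3t), z(t) = 3C_1e^(t)sin(3t) + C_1e^(t)cos(3t) + C_2e^(t)sin(3t) - 3C_2e^(t)cos(3t)

Coefficient matrix A = [[-8, 3], [-30, 10]].
Characteristic polynomial det(A - λI) = λ^2 - 2λ + 10 = 0.
Eigenvalues λ = 1 ± 3i (complex conjugate pair).
For λ=1+3i: an eigenvector is (0,1) - i(1,3) = (0 - i, 1 - 3i).
A real fundamental pair from Re and Im of e^((1+3i)t)v: X_1 = e^(t)(cos(3t)·(0,1) + sin(3t)·(1,3)), X_2 = e^(t)(sin(3t)·(0,1) - cos(3t)·(1,3)).
General solution: C_1X_1 + C_2X_2.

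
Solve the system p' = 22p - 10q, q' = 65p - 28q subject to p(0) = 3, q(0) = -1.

Coefficient matrix A = [[22, -10], [65, -28]].
Characteristic polynomial det(A - λI) = λ^2 + 6λ + 34 = 0.
Eigenvalues λ = -3 ± 5i (complex conjugate pair).
For λ=-3+5i: an eigenvector is (1,3) - i(-1,-2) = (1 + i, 3 + 2i).
A real fundamental pair from Re and Im of e^((-3+5i)t)v: X_1 = e^(-3t)(cos(5t)·(1,3) + sin(5t)·(-1,-2)), X_2 = e^(-3t)(sin(5t)·(1,3) - cos(5t)·(-1,-2)).
General solution: K_1X_1 + K_2X_2.
Applying p(0)=3, q(0)=-1 gives K_1=-7, K_2=10.

p(t) = 17e^(-3t)sin(5t) + 3e^(-3t)cos(5t), q(t) = 44e^(-3t)sin(5t) - e^(-3t)cos(5t)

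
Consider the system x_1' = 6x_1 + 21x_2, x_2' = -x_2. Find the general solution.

Coefficient matrix A = [[6, 21], [0, -1]].
Characteristic polynomial det(A - λI) = λ^2 - 5λ - 6 = 0.
Eigenvalues λ = -1, 6.
For λ=-1: (A-λI) row 1 is [7, 21], so an eigenvector is (3, -1).
For λ=6: (A-λI) row 1 is [0, 21], so an eigenvector is (-1, 0).
General solution: K_1e^(-t)(3,-1) + K_2e^(6t)(-1,0).

x_1(t) = 3K_1e^(-t) - K_2e^(6t), x_2(t) = -K_1e^(-t)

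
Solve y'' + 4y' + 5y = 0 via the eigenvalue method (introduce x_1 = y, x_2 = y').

Let x_1 = y, x_2 = y'. Then x_1' = x_2 and x_2' = -5x_1 - 4x_2.
A = [[0,1],[-5,-4]]; det(A-λI) = λ^2 + 4λ + 5.
Eigenvalues λ = -2 ± i.

y(t) = c_1e^(-2t)cos(t) + c_2e^(-2t)sin(t)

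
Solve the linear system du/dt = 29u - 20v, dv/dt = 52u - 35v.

u(t) = -C_1e^(-3t)sin(4t) - 2C_1e^(-3t)cos(4t) - 2C_2e^(-3t)sin(4t) + C_2e^(-3t)cos(4t), v(t) = -2C_1e^(-3t)sin(4t) - 3C_1e^(-3t)cos(4t) - 3C_2e^(-3t)sin(4t) + 2C_2e^(-3t)cos(4t)

Coefficient matrix A = [[29, -20], [52, -35]].
Characteristic polynomial det(A - λI) = λ^2 + 6λ + 25 = 0.
Eigenvalues λ = -3 ± 4i (complex conjugate pair).
For λ=-3+4i: an eigenvector is (-2,-3) - i(-1,-2) = (-2 + i, -3 + 2i).
A real fundamental pair from Re and Im of e^((-3+4i)t)v: X_1 = e^(-3t)(cos(4t)·(-2,-3) + sin(4t)·(-1,-2)), X_2 = e^(-3t)(sin(4t)·(-2,-3) - cos(4t)·(-1,-2)).
General solution: C_1X_1 + C_2X_2.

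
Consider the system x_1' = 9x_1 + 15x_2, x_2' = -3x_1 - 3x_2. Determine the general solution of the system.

Coefficient matrix A = [[9, 15], [-3, -3]].
Characteristic polynomial det(A - λI) = λ^2 - 6λ + 18 = 0.
Eigenvalues λ = 3 ± 3i (complex conjugate pair).
For λ=3+3i: an eigenvector is (-1,0) - i(-2,1) = (-1 + 2i, 0 - i).
A real fundamental pair from Re and Im of e^((3+3i)t)v: X_1 = e^(3t)(cos(3t)·(-1,0) + sin(3t)·(-2,1)), X_2 = e^(3t)(sin(3t)·(-1,0) - cos(3t)·(-2,1)).
General solution: K_1X_1 + K_2X_2.

x_1(t) = -2K_1e^(3t)sin(3t) - K_1e^(3t)cos(3t) - K_2e^(3t)sin(3t) + 2K_2e^(3t)cos(3t), x_2(t) = K_1e^(3t)sin(3t) - K_2e^(3t)cos(3t)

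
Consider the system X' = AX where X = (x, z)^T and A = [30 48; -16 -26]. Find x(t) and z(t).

Coefficient matrix A = [[30, 48], [-16, -26]].
Characteristic polynomial det(A - λI) = λ^2 - 4λ - 12 = 0.
Eigenvalues λ = -2, 6.
For λ=-2: (A-λI) row 1 is [32, 48], so an eigenvector is (-3, 2).
For λ=6: (A-λI) row 1 is [24, 48], so an eigenvector is (-2, 1).
General solution: c_1e^(-2t)(-3,2) + c_2e^(6t)(-2,1).

x(t) = -3c_1e^(-2t) - 2c_2e^(6t), z(t) = 2c_1e^(-2t) + c_2e^(6t)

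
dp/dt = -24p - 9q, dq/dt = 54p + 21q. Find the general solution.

p(t) = C_1e^(-6t) - C_2e^(3t), q(t) = -2C_1e^(-6t) + 3C_2e^(3t)

Coefficient matrix A = [[-24, -9], [54, 21]].
Characteristic polynomial det(A - λI) = λ^2 + 3λ - 18 = 0.
Eigenvalues λ = -6, 3.
For λ=-6: (A-λI) row 1 is [-18, -9], so an eigenvector is (1, -2).
For λ=3: (A-λI) row 1 is [-27, -9], so an eigenvector is (-1, 3).
General solution: C_1e^(-6t)(1,-2) + C_2e^(3t)(-1,3).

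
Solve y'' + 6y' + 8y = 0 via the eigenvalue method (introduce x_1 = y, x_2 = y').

y(t) = C_1e^(-4t) + C_2e^(-2t)

Let x_1 = y, x_2 = y'. Then x_1' = x_2 and x_2' = -8x_1 - 6x_2.
A = [[0,1],[-8,-6]]; det(A-λI) = λ^2 + 6λ + 8.
Eigenvalues λ = -4, -2 with eigenvectors (1,-4), (1,-2).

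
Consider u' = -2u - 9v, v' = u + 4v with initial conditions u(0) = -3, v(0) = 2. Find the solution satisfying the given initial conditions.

Coefficient matrix A = [[-2, -9], [1, 4]].
Characteristic polynomial det(A - λI) = λ^2 - 2λ + 1 = 0.
Single eigenvalue λ = 1 with algebraic multiplicity 2.
Eigenvector v = (-3,1); generalized eigenvector w with (A-λI)w=v is (-2,1).
General solution: e^(t)[c_1·v + c_2·(t·v + w)].
Applying u(0)=-3, v(0)=2 gives c_1=-1, c_2=3.

u(t) = -9te^(t) - 3e^(t), v(t) = 3te^(t) + 2e^(t)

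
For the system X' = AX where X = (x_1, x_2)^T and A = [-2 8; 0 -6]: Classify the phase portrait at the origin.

stable node

A = [[-2,8],[0,-6]]; det(A-λI) = λ^2 + 8λ + 12.
λ = -2, -6: both negative.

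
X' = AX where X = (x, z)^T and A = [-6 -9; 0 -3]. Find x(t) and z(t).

x(t) = c_1e^(-6t) + 3c_2e^(-3t), z(t) = -c_2e^(-3t)

Coefficient matrix A = [[-6, -9], [0, -3]].
Characteristic polynomial det(A - λI) = λ^2 + 9λ + 18 = 0.
Eigenvalues λ = -6, -3.
For λ=-6: (A-λI) row 1 is [0, -9], so an eigenvector is (1, 0).
For λ=-3: (A-λI) row 1 is [-3, -9], so an eigenvector is (3, -1).
General solution: c_1e^(-6t)(1,0) + c_2e^(-3t)(3,-1).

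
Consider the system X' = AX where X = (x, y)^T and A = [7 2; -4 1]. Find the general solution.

Coefficient matrix A = [[7, 2], [-4, 1]].
Characteristic polynomial det(A - λI) = λ^2 - 8λ + 15 = 0.
Eigenvalues λ = 5, 3.
For λ=5: (A-λI) row 1 is [2, 2], so an eigenvector is (-1, 1).
For λ=3: (A-λI) row 1 is [4, 2], so an eigenvector is (-1, 2).
General solution: c_1e^(5t)(-1,1) + c_2e^(3t)(-1,2).

x(t) = -c_1e^(5t) - c_2e^(3t), y(t) = c_1e^(5t) + 2c_2e^(3t)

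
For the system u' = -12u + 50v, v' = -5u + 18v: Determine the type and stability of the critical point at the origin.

A = [[-12,50],[-5,18]]; det(A-λI) = λ^2 - 6λ + 34.
λ = 3 ± 5i: positive real part.

unstable spiral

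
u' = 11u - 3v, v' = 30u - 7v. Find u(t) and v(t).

Coefficient matrix A = [[11, -3], [30, -7]].
Characteristic polynomial det(A - λI) = λ^2 - 4λ + 13 = 0.
Eigenvalues λ = 2 ± 3i (complex conjugate pair).
For λ=2+3i: an eigenvector is (0,1) - i(-1,-3) = (0 + i, 1 + 3i).
A real fundamental pair from Re and Im of e^((2+3i)t)v: X_1 = e^(2t)(cos(3t)·(0,1) + sin(3t)·(-1,-3)), X_2 = e^(2t)(sin(3t)·(0,1) - cos(3t)·(-1,-3)).
General solution: K_1X_1 + K_2X_2.

u(t) = -K_1e^(2t)sin(3t) + K_2e^(2t)cos(3t), v(t) = -3K_1e^(2t)sin(3t) + K_1e^(2t)cos(3t) + K_2e^(2t)sin(3t) + 3K_2e^(2t)cos(3t)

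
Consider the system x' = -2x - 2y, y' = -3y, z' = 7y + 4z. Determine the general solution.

Coefficient matrix A = [[-2, -2, 0], [0, -3, 0], [0, 7, 4]].
det(A - λI) = 0 gives eigenvalues λ = -2, 4, -3.
For λ=-2: eigenvector (1,0,0).
For λ=4: eigenvector (0,0,1).
For λ=-3: eigenvector (2,1,-1).
General solution: C_1e^(-2t)(1,0,0) + C_2e^(4t)(0,0,1) + C_3e^(-3t)(2,1,-1).

x(t) = C_1e^(-2t) + 2C_3e^(-3t), y(t) = C_3e^(-3t), z(t) = C_2e^(4t) - C_3e^(-3t)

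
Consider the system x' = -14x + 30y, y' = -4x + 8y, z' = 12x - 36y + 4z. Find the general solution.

Coefficient matrix A = [[-14, 30, 0], [-4, 8, 0], [12, -36, 4]].
det(A - λI) = 0 gives eigenvalues λ = -2, -4, 4.
For λ=-2: eigenvector (-5,-2,-2).
For λ=-4: eigenvector (3,1,0).
For λ=4: eigenvector (0,0,1).
General solution: c_1e^(-2t)(-5,-2,-2) + c_2e^(-4t)(3,1,0) + c_3e^(4t)(0,0,1).

x(t) = -5c_1e^(-2t) + 3c_2e^(-4t), y(t) = -2c_1e^(-2t) + c_2e^(-4t), z(t) = -2c_1e^(-2t) + c_3e^(4t)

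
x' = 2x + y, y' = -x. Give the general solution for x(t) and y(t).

x(t) = K_1e^(t) + K_2te^(t), y(t) = -K_1e^(t) - K_2te^(t) + K_2e^(t)

Coefficient matrix A = [[2, 1], [-1, 0]].
Characteristic polynomial det(A - λI) = λ^2 - 2λ + 1 = 0.
Single eigenvalue λ = 1 with algebraic multiplicity 2.
Eigenvector v = (1,-1); generalized eigenvector w with (A-λI)w=v is (0,1).
General solution: e^(t)[K_1·v + K_2·(t·v + w)].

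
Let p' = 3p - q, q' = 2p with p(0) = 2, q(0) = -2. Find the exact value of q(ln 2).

8

A = [[3,-1],[2,0]]; eigenvalues λ = 2, 1.
Eigenvectors: (-1,-1) for λ=2, (1,2) for λ=1.
From the initial condition, c_1 = -6, c_2 = -4.
q(ln 2) = (-6)(2^2)(-1) + (-4)(2^1)(2) = 8.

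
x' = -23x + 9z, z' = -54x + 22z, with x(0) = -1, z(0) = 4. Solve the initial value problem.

x(t) = 6e^(4t) - 7e^(-5t), z(t) = 18e^(4t) - 14e^(-5t)

Coefficient matrix A = [[-23, 9], [-54, 22]].
Characteristic polynomial det(A - λI) = λ^2 + λ - 20 = 0.
Eigenvalues λ = 4, -5.
For λ=4: (A-λI) row 1 is [-27, 9], so an eigenvector is (1, 3).
For λ=-5: (A-λI) row 1 is [-18, 9], so an eigenvector is (-1, -2).
General solution: c_1e^(4t)(1,3) + c_2e^(-5t)(-1,-2).
Applying x(0)=-1, z(0)=4 gives c_1=6, c_2=7.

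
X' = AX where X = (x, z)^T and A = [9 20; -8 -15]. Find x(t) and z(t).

Coefficient matrix A = [[9, 20], [-8, -15]].
Characteristic polynomial det(A - λI) = λ^2 + 6λ + 25 = 0.
Eigenvalues λ = -3 ± 4i (complex conjugate pair).
For λ=-3+4i: an eigenvector is (2,-1) - i(1,-1) = (2 - i, -1 + i).
A real fundamental pair from Re and Im of e^((-3+4i)t)v: X_1 = e^(-3t)(cos(4t)·(2,-1) + sin(4t)·(1,-1)), X_2 = e^(-3t)(sin(4t)·(2,-1) - cos(4t)·(1,-1)).
General solution: K_1X_1 + K_2X_2.

x(t) = K_1e^(-3t)sin(4t) + 2K_1e^(-3t)cos(4t) + 2K_2e^(-3t)sin(4t) - K_2e^(-3t)cos(4t), z(t) = -K_1e^(-3t)sin(4t) - K_1e^(-3t)cos(4t) - K_2e^(-3t)sin(4t) + K_2e^(-3t)cos(4t)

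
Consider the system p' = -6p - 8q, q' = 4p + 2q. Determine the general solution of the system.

p(t) = -K_1e^(-2t)sin(4t) + K_1e^(-2t)cos(4t) + K_2e^(-2t)sin(4t) + K_2e^(-2t)cos(4t), q(t) = K_1e^(-2t)sin(4t) - K_2e^(-2t)cos(4t)

Coefficient matrix A = [[-6, -8], [4, 2]].
Characteristic polynomial det(A - λI) = λ^2 + 4λ + 20 = 0.
Eigenvalues λ = -2 ± 4i (complex conjugate pair).
For λ=-2+4i: an eigenvector is (1,0) - i(-1,1) = (1 + i, 0 - i).
A real fundamental pair from Re and Im of e^((-2+4i)t)v: X_1 = e^(-2t)(cos(4t)·(1,0) + sin(4t)·(-1,1)), X_2 = e^(-2t)(sin(4t)·(1,0) - cos(4t)·(-1,1)).
General solution: K_1X_1 + K_2X_2.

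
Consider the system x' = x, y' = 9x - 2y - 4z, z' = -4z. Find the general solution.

Coefficient matrix A = [[1, 0, 0], [9, -2, -4], [0, 0, -4]].
det(A - λI) = 0 gives eigenvalues λ = -2, 1, -4.
For λ=-2: eigenvector (0,1,0).
For λ=1: eigenvector (1,3,0).
For λ=-4: eigenvector (0,2,1).
General solution: K_1e^(-2t)(0,1,0) + K_2e^(t)(1,3,0) + K_3e^(-4t)(0,2,1).

x(t) = K_2e^(t), y(t) = K_1e^(-2t) + 3K_2e^(t) + 2K_3e^(-4t), z(t) = K_3e^(-4t)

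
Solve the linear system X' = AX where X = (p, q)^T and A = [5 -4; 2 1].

p(t) = C_1e^(3t)sin(2t) - C_1e^(3t)cos(2t) - C_2e^(3t)sin(2t) - C_2e^(3t)cos(2t), q(t) = -C_1e^(3t)cos(2t) - C_2e^(3t)sin(2t)

Coefficient matrix A = [[5, -4], [2, 1]].
Characteristic polynomial det(A - λI) = λ^2 - 6λ + 13 = 0.
Eigenvalues λ = 3 ± 2i (complex conjugate pair).
For λ=3+2i: an eigenvector is (-1,-1) - i(1,0) = (-1 - i, -1).
A real fundamental pair from Re and Im of e^((3+2i)t)v: X_1 = e^(3t)(cos(2t)·(-1,-1) + sin(2t)·(1,0)), X_2 = e^(3t)(sin(2t)·(-1,-1) - cos(2t)·(1,0)).
General solution: C_1X_1 + C_2X_2.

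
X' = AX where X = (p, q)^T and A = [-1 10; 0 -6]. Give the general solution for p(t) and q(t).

p(t) = 2C_1e^(-6t) + C_2e^(-t), q(t) = -C_1e^(-6t)

Coefficient matrix A = [[-1, 10], [0, -6]].
Characteristic polynomial det(A - λI) = λ^2 + 7λ + 6 = 0.
Eigenvalues λ = -6, -1.
For λ=-6: (A-λI) row 1 is [5, 10], so an eigenvector is (2, -1).
For λ=-1: (A-λI) row 1 is [0, 10], so an eigenvector is (1, 0).
General solution: C_1e^(-6t)(2,-1) + C_2e^(-t)(1,0).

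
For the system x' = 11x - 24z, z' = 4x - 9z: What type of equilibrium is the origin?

saddle

A = [[11,-24],[4,-9]]; det(A-λI) = λ^2 - 2λ - 3.
λ = 3, -1: opposite signs.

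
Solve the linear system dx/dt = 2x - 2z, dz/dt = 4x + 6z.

x(t) = -K_1e^(4t)sin(2t) + K_2e^(4t)cos(2t), z(t) = K_1e^(4t)sin(2t) + K_1e^(4t)cos(2t) + K_2e^(4t)sin(2t) - K_2e^(4t)cos(2t)

Coefficient matrix A = [[2, -2], [4, 6]].
Characteristic polynomial det(A - λI) = λ^2 - 8λ + 20 = 0.
Eigenvalues λ = 4 ± 2i (complex conjugate pair).
For λ=4+2i: an eigenvector is (0,1) - i(-1,1) = (0 + i, 1 - i).
A real fundamental pair from Re and Im of e^((4+2i)t)v: X_1 = e^(4t)(cos(2t)·(0,1) + sin(2t)·(-1,1)), X_2 = e^(4t)(sin(2t)·(0,1) - cos(2t)·(-1,1)).
General solution: K_1X_1 + K_2X_2.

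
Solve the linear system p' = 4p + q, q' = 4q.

Coefficient matrix A = [[4, 1], [0, 4]].
Characteristic polynomial det(A - λI) = λ^2 - 8λ + 16 = 0.
Single eigenvalue λ = 4 with algebraic multiplicity 2.
Eigenvector v = (1,0); generalized eigenvector w with (A-λI)w=v is (-3,1).
General solution: e^(4t)[C_1·v + C_2·(t·v + w)].

p(t) = C_1e^(4t) + C_2te^(4t) - 3C_2e^(4t), q(t) = C_2e^(4t)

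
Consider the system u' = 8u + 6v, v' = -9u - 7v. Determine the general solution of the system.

u(t) = K_1e^(2t) - 2K_2e^(-t), v(t) = -K_1e^(2t) + 3K_2e^(-t)

Coefficient matrix A = [[8, 6], [-9, -7]].
Characteristic polynomial det(A - λI) = λ^2 - λ - 2 = 0.
Eigenvalues λ = 2, -1.
For λ=2: (A-λI) row 1 is [6, 6], so an eigenvector is (1, -1).
For λ=-1: (A-λI) row 1 is [9, 6], so an eigenvector is (-2, 3).
General solution: K_1e^(2t)(1,-1) + K_2e^(-t)(-2,3).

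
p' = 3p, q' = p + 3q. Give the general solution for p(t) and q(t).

p(t) = c_2e^(3t), q(t) = c_1e^(3t) + c_2te^(3t) - 3c_2e^(3t)

Coefficient matrix A = [[3, 0], [1, 3]].
Characteristic polynomial det(A - λI) = λ^2 - 6λ + 9 = 0.
Single eigenvalue λ = 3 with algebraic multiplicity 2.
Eigenvector v = (0,1); generalized eigenvector w with (A-λI)w=v is (1,-3).
General solution: e^(3t)[c_1·v + c_2·(t·v + w)].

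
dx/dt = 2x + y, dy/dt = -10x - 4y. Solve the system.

x(t) = c_1e^(-t)cos(t) + c_2e^(-t)sin(t), y(t) = -c_1e^(-t)sin(t) - 3c_1e^(-t)cos(t) - 3c_2e^(-t)sin(t) + c_2e^(-t)cos(t)

Coefficient matrix A = [[2, 1], [-10, -4]].
Characteristic polynomial det(A - λI) = λ^2 + 2λ + 2 = 0.
Eigenvalues λ = -1 ± i (complex conjugate pair).
For λ=-1+i: an eigenvector is (1,-3) - i(0,-1) = (1, -3 + i).
A real fundamental pair from Re and Im of e^((-1+i)t)v: X_1 = e^(-t)(cos(t)·(1,-3) + sin(t)·(0,-1)), X_2 = e^(-t)(sin(t)·(1,-3) - cos(t)·(0,-1)).
General solution: c_1X_1 + c_2X_2.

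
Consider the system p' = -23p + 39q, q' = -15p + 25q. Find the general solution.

Coefficient matrix A = [[-23, 39], [-15, 25]].
Characteristic polynomial det(A - λI) = λ^2 - 2λ + 10 = 0.
Eigenvalues λ = 1 ± 3i (complex conjugate pair).
For λ=1+3i: an eigenvector is (3,2) - i(2,1) = (3 - 2i, 2 - i).
A real fundamental pair from Re and Im of e^((1+3i)t)v: X_1 = e^(t)(cos(3t)·(3,2) + sin(3t)·(2,1)), X_2 = e^(t)(sin(3t)·(3,2) - cos(3t)·(2,1)).
General solution: C_1X_1 + C_2X_2.

p(t) = 2C_1e^(t)sin(3t) + 3C_1e^(t)cos(3t) + 3C_2e^(t)sin(3t) - 2C_2e^(t)cos(3t), q(t) = C_1e^(t)sin(3t) + 2C_1e^(t)cos(3t) + 2C_2e^(t)sin(3t) - C_2e^(t)cos(3t)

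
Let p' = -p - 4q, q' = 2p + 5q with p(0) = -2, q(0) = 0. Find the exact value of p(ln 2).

8

A = [[-1,-4],[2,5]]; eigenvalues λ = 3, 1.
Eigenvectors: (1,-1) for λ=3, (2,-1) for λ=1.
From the initial condition, c_1 = 2, c_2 = -2.
p(ln 2) = (2)(2^3)(1) + (-2)(2^1)(2) = 8.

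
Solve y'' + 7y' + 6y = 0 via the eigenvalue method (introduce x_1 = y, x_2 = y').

Let x_1 = y, x_2 = y'. Then x_1' = x_2 and x_2' = -6x_1 - 7x_2.
A = [[0,1],[-6,-7]]; det(A-λI) = λ^2 + 7λ + 6.
Eigenvalues λ = -1, -6 with eigenvectors (1,-1), (1,-6).

y(t) = K_1e^(-t) + K_2e^(-6t)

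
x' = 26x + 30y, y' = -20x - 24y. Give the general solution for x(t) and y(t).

x(t) = c_1e^(-4t) + 3c_2e^(6t), y(t) = -c_1e^(-4t) - 2c_2e^(6t)

Coefficient matrix A = [[26, 30], [-20, -24]].
Characteristic polynomial det(A - λI) = λ^2 - 2λ - 24 = 0.
Eigenvalues λ = -4, 6.
For λ=-4: (A-λI) row 1 is [30, 30], so an eigenvector is (1, -1).
For λ=6: (A-λI) row 1 is [20, 30], so an eigenvector is (3, -2).
General solution: c_1e^(-4t)(1,-1) + c_2e^(6t)(3,-2).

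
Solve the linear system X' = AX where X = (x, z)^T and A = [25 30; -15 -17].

x(t) = K_1e^(4t)sin(3t) + 3K_1e^(4t)cos(3t) + 3K_2e^(4t)sin(3t) - K_2e^(4t)cos(3t), z(t) = -K_1e^(4t)sin(3t) - 2K_1e^(4t)cos(3t) - 2K_2e^(4t)sin(3t) + K_2e^(4t)cos(3t)

Coefficient matrix A = [[25, 30], [-15, -17]].
Characteristic polynomial det(A - λI) = λ^2 - 8λ + 25 = 0.
Eigenvalues λ = 4 ± 3i (complex conjugate pair).
For λ=4+3i: an eigenvector is (3,-2) - i(1,-1) = (3 - i, -2 + i).
A real fundamental pair from Re and Im of e^((4+3i)t)v: X_1 = e^(4t)(cos(3t)·(3,-2) + sin(3t)·(1,-1)), X_2 = e^(4t)(sin(3t)·(3,-2) - cos(3t)·(1,-1)).
General solution: K_1X_1 + K_2X_2.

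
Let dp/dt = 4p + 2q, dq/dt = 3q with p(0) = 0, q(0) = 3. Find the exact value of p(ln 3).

A = [[4,2],[0,3]]; eigenvalues λ = 3, 4.
Eigenvectors: (-2,1) for λ=3, (1,0) for λ=4.
From the initial condition, c_1 = 3, c_2 = 6.
p(ln 3) = (3)(3^3)(-2) + (6)(3^4)(1) = 324.

324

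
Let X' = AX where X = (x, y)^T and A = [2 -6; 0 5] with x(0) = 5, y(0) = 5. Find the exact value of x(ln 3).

-2295

A = [[2,-6],[0,5]]; eigenvalues λ = 5, 2.
Eigenvectors: (2,-1) for λ=5, (1,0) for λ=2.
From the initial condition, c_1 = -5, c_2 = 15.
x(ln 3) = (-5)(3^5)(2) + (15)(3^2)(1) = -2295.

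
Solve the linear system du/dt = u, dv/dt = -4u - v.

Coefficient matrix A = [[1, 0], [-4, -1]].
Characteristic polynomial det(A - λI) = λ^2 - 1 = 0.
Eigenvalues λ = -1, 1.
For λ=-1: (A-λI) row 1 is [2, 0], so an eigenvector is (0, -1).
For λ=1: (A-λI) row 2 is [-4, -2], so an eigenvector is (1, -2).
General solution: c_1e^(-t)(0,-1) + c_2e^(t)(1,-2).

u(t) = c_2e^(t), v(t) = -c_1e^(-t) - 2c_2e^(t)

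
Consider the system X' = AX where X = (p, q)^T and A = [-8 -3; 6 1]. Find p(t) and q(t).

p(t) = -K_1e^(-5t) + K_2e^(-2t), q(t) = K_1e^(-5t) - 2K_2e^(-2t)

Coefficient matrix A = [[-8, -3], [6, 1]].
Characteristic polynomial det(A - λI) = λ^2 + 7λ + 10 = 0.
Eigenvalues λ = -5, -2.
For λ=-5: (A-λI) row 1 is [-3, -3], so an eigenvector is (-1, 1).
For λ=-2: (A-λI) row 1 is [-6, -3], so an eigenvector is (1, -2).
General solution: K_1e^(-5t)(-1,1) + K_2e^(-2t)(1,-2).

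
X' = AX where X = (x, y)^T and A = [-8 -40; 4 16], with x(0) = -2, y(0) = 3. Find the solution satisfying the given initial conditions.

x(t) = -24e^(4t)sin(4t) - 2e^(4t)cos(4t), y(t) = 7e^(4t)sin(4t) + 3e^(4t)cos(4t)

Coefficient matrix A = [[-8, -40], [4, 16]].
Characteristic polynomial det(A - λI) = λ^2 - 8λ + 32 = 0.
Eigenvalues λ = 4 ± 4i (complex conjugate pair).
For λ=4+4i: an eigenvector is (-3,1) - i(-1,0) = (-3 + i, 1).
A real fundamental pair from Re and Im of e^((4+4i)t)v: X_1 = e^(4t)(cos(4t)·(-3,1) + sin(4t)·(-1,0)), X_2 = e^(4t)(sin(4t)·(-3,1) - cos(4t)·(-1,0)).
General solution: c_1X_1 + c_2X_2.
Applying x(0)=-2, y(0)=3 gives c_1=3, c_2=7.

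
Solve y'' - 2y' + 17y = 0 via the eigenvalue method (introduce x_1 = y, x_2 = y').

Let x_1 = y, x_2 = y'. Then x_1' = x_2 and x_2' = -17x_1 + 2x_2.
A = [[0,1],[-17,2]]; det(A-λI) = λ^2 - 2λ + 17.
Eigenvalues λ = 1 ± 4i.

y(t) = C_1e^(t)cos(4t) + C_2e^(t)sin(4t)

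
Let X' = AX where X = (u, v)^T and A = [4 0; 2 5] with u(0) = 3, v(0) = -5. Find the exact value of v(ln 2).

-64

A = [[4,0],[2,5]]; eigenvalues λ = 4, 5.
Eigenvectors: (-1,2) for λ=4, (0,1) for λ=5.
From the initial condition, c_1 = -3, c_2 = 1.
v(ln 2) = (-3)(2^4)(2) + (1)(2^5)(1) = -64.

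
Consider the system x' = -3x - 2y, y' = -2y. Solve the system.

x(t) = -2c_1e^(-2t) - c_2e^(-3t), y(t) = c_1e^(-2t)

Coefficient matrix A = [[-3, -2], [0, -2]].
Characteristic polynomial det(A - λI) = λ^2 + 5λ + 6 = 0.
Eigenvalues λ = -2, -3.
For λ=-2: (A-λI) row 1 is [-1, -2], so an eigenvector is (-2, 1).
For λ=-3: (A-λI) row 1 is [0, -2], so an eigenvector is (-1, 0).
General solution: c_1e^(-2t)(-2,1) + c_2e^(-3t)(-1,0).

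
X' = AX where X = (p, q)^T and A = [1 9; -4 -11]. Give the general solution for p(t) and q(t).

Coefficient matrix A = [[1, 9], [-4, -11]].
Characteristic polynomial det(A - λI) = λ^2 + 10λ + 25 = 0.
Single eigenvalue λ = -5 with algebraic multiplicity 2.
Eigenvector v = (-3,2); generalized eigenvector w with (A-λI)w=v is (-2,1).
General solution: e^(-5t)[K_1·v + K_2·(t·v + w)].

p(t) = -3K_1e^(-5t) - 3K_2te^(-5t) - 2K_2e^(-5t), q(t) = 2K_1e^(-5t) + 2K_2te^(-5t) + K_2e^(-5t)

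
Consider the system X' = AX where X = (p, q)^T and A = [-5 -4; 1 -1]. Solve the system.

p(t) = 2C_1e^(-3t) + 2C_2te^(-3t) + 3C_2e^(-3t), q(t) = -C_1e^(-3t) - C_2te^(-3t) - 2C_2e^(-3t)

Coefficient matrix A = [[-5, -4], [1, -1]].
Characteristic polynomial det(A - λI) = λ^2 + 6λ + 9 = 0.
Single eigenvalue λ = -3 with algebraic multiplicity 2.
Eigenvector v = (2,-1); generalized eigenvector w with (A-λI)w=v is (3,-2).
General solution: e^(-3t)[C_1·v + C_2·(t·v + w)].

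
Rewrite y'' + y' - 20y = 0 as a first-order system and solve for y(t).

y(t) = c_1e^(4t) + c_2e^(-5t)

Let x_1 = y, x_2 = y'. Then x_1' = x_2 and x_2' = 20x_1 - x_2.
A = [[0,1],[20,-1]]; det(A-λI) = λ^2 + λ - 20.
Eigenvalues λ = 4, -5 with eigenvectors (1,4), (1,-5).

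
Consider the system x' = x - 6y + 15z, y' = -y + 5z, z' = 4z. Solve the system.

Coefficient matrix A = [[1, -6, 15], [0, -1, 5], [0, 0, 4]].
det(A - λI) = 0 gives eigenvalues λ = 1, 4, -1.
For λ=1: eigenvector (1,0,0).
For λ=4: eigenvector (3,1,1).
For λ=-1: eigenvector (-3,-1,0).
General solution: K_1e^(t)(1,0,0) + K_2e^(4t)(3,1,1) + K_3e^(-t)(-3,-1,0).

x(t) = K_1e^(t) + 3K_2e^(4t) - 3K_3e^(-t), y(t) = K_2e^(4t) - K_3e^(-t), z(t) = K_2e^(4t)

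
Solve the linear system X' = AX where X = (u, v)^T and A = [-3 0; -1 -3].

Coefficient matrix A = [[-3, 0], [-1, -3]].
Characteristic polynomial det(A - λI) = λ^2 + 6λ + 9 = 0.
Single eigenvalue λ = -3 with algebraic multiplicity 2.
Eigenvector v = (0,1); generalized eigenvector w with (A-λI)w=v is (-1,-2).
General solution: e^(-3t)[c_1·v + c_2·(t·v + w)].

u(t) = -c_2e^(-3t), v(t) = c_1e^(-3t) + c_2te^(-3t) - 2c_2e^(-3t)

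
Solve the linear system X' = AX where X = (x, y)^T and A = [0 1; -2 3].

x(t) = c_1e^(t) + c_2e^(2t), y(t) = c_1e^(t) + 2c_2e^(2t)

Coefficient matrix A = [[0, 1], [-2, 3]].
Characteristic polynomial det(A - λI) = λ^2 - 3λ + 2 = 0.
Eigenvalues λ = 1, 2.
For λ=1: (A-λI) row 1 is [-1, 1], so an eigenvector is (1, 1).
For λ=2: (A-λI) row 1 is [-2, 1], so an eigenvector is (1, 2).
General solution: c_1e^(t)(1,1) + c_2e^(2t)(1,2).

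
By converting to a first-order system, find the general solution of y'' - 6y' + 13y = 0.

Let x_1 = y, x_2 = y'. Then x_1' = x_2 and x_2' = -13x_1 + 6x_2.
A = [[0,1],[-13,6]]; det(A-λI) = λ^2 - 6λ + 13.
Eigenvalues λ = 3 ± 2i.

y(t) = c_1e^(3t)cos(2t) + c_2e^(3t)sin(2t)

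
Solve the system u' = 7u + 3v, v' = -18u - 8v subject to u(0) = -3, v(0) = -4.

u(t) = -13e^(t) + 10e^(-2t), v(t) = 26e^(t) - 30e^(-2t)

Coefficient matrix A = [[7, 3], [-18, -8]].
Characteristic polynomial det(A - λI) = λ^2 + λ - 2 = 0.
Eigenvalues λ = -2, 1.
For λ=-2: (A-λI) row 1 is [9, 3], so an eigenvector is (-1, 3).
For λ=1: (A-λI) row 1 is [6, 3], so an eigenvector is (-1, 2).
General solution: C_1e^(-2t)(-1,3) + C_2e^(t)(-1,2).
Applying u(0)=-3, v(0)=-4 gives C_1=-10, C_2=13.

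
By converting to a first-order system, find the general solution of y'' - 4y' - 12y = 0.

Let x_1 = y, x_2 = y'. Then x_1' = x_2 and x_2' = 12x_1 + 4x_2.
A = [[0,1],[12,4]]; det(A-λI) = λ^2 - 4λ - 12.
Eigenvalues λ = -2, 6 with eigenvectors (1,-2), (1,6).

y(t) = K_1e^(-2t) + K_2e^(6t)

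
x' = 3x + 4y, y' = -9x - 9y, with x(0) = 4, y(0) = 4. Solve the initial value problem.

x(t) = 40te^(-3t) + 4e^(-3t), y(t) = -60te^(-3t) + 4e^(-3t)

Coefficient matrix A = [[3, 4], [-9, -9]].
Characteristic polynomial det(A - λI) = λ^2 + 6λ + 9 = 0.
Single eigenvalue λ = -3 with algebraic multiplicity 2.
Eigenvector v = (-2,3); generalized eigenvector w with (A-λI)w=v is (1,-2).
General solution: e^(-3t)[K_1·v + K_2·(t·v + w)].
Applying x(0)=4, y(0)=4 gives K_1=-12, K_2=-20.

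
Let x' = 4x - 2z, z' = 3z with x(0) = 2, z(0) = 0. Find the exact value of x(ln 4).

A = [[4,-2],[0,3]]; eigenvalues λ = 3, 4.
Eigenvectors: (-2,-1) for λ=3, (1,0) for λ=4.
From the initial condition, c_1 = 0, c_2 = 2.
x(ln 4) = (0)(4^3)(-2) + (2)(4^4)(1) = 512.

512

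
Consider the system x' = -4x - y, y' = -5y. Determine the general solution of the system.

x(t) = -C_1e^(-4t) + C_2e^(-5t), y(t) = C_2e^(-5t)

Coefficient matrix A = [[-4, -1], [0, -5]].
Characteristic polynomial det(A - λI) = λ^2 + 9λ + 20 = 0.
Eigenvalues λ = -4, -5.
For λ=-4: (A-λI) row 1 is [0, -1], so an eigenvector is (-1, 0).
For λ=-5: (A-λI) row 1 is [1, -1], so an eigenvector is (1, 1).
General solution: C_1e^(-4t)(-1,0) + C_2e^(-5t)(1,1).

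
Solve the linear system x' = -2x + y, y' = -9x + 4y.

x(t) = K_1e^(t) + K_2te^(t) - K_2e^(t), y(t) = 3K_1e^(t) + 3K_2te^(t) - 2K_2e^(t)

Coefficient matrix A = [[-2, 1], [-9, 4]].
Characteristic polynomial det(A - λI) = λ^2 - 2λ + 1 = 0.
Single eigenvalue λ = 1 with algebraic multiplicity 2.
Eigenvector v = (1,3); generalized eigenvector w with (A-λI)w=v is (-1,-2).
General solution: e^(t)[K_1·v + K_2·(t·v + w)].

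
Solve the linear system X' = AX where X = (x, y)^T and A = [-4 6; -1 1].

x(t) = -2c_1e^(-t) - 3c_2e^(-2t), y(t) = -c_1e^(-t) - c_2e^(-2t)

Coefficient matrix A = [[-4, 6], [-1, 1]].
Characteristic polynomial det(A - λI) = λ^2 + 3λ + 2 = 0.
Eigenvalues λ = -1, -2.
For λ=-1: (A-λI) row 1 is [-3, 6], so an eigenvector is (-2, -1).
For λ=-2: (A-λI) row 1 is [-2, 6], so an eigenvector is (-3, -1).
General solution: c_1e^(-t)(-2,-1) + c_2e^(-2t)(-3,-1).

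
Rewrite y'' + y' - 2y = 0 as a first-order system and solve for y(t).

y(t) = C_1e^(-2t) + C_2e^(t)

Let x_1 = y, x_2 = y'. Then x_1' = x_2 and x_2' = 2x_1 - x_2.
A = [[0,1],[2,-1]]; det(A-λI) = λ^2 + λ - 2.
Eigenvalues λ = -2, 1 with eigenvectors (1,-2), (1,1).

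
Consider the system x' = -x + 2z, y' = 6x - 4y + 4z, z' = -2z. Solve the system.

Coefficient matrix A = [[-1, 0, 2], [6, -4, 4], [0, 0, -2]].
det(A - λI) = 0 gives eigenvalues λ = -2, -4, -1.
For λ=-2: eigenvector (-2,-4,1).
For λ=-4: eigenvector (0,1,0).
For λ=-1: eigenvector (1,2,0).
General solution: K_1e^(-2t)(-2,-4,1) + K_2e^(-4t)(0,1,0) + K_3e^(-t)(1,2,0).

x(t) = -2K_1e^(-2t) + K_3e^(-t), y(t) = -4K_1e^(-2t) + K_2e^(-4t) + 2K_3e^(-t), z(t) = K_1e^(-2t)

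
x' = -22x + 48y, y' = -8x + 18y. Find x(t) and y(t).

x(t) = -2c_1e^(2t) - 3c_2e^(-6t), y(t) = -c_1e^(2t) - c_2e^(-6t)

Coefficient matrix A = [[-22, 48], [-8, 18]].
Characteristic polynomial det(A - λI) = λ^2 + 4λ - 12 = 0.
Eigenvalues λ = 2, -6.
For λ=2: (A-λI) row 1 is [-24, 48], so an eigenvector is (-2, -1).
For λ=-6: (A-λI) row 1 is [-16, 48], so an eigenvector is (-3, -1).
General solution: c_1e^(2t)(-2,-1) + c_2e^(-6t)(-3,-1).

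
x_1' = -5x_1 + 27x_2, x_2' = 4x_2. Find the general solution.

Coefficient matrix A = [[-5, 27], [0, 4]].
Characteristic polynomial det(A - λI) = λ^2 + λ - 20 = 0.
Eigenvalues λ = -5, 4.
For λ=-5: (A-λI) row 1 is [0, 27], so an eigenvector is (-1, 0).
For λ=4: (A-λI) row 1 is [-9, 27], so an eigenvector is (3, 1).
General solution: c_1e^(-5t)(-1,0) + c_2e^(4t)(3,1).

x_1(t) = -c_1e^(-5t) + 3c_2e^(4t), x_2(t) = c_2e^(4t)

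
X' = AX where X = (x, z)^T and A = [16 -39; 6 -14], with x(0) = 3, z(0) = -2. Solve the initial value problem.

Coefficient matrix A = [[16, -39], [6, -14]].
Characteristic polynomial det(A - λI) = λ^2 - 2λ + 10 = 0.
Eigenvalues λ = 1 ± 3i (complex conjugate pair).
For λ=1+3i: an eigenvector is (3,1) - i(2,1) = (3 - 2i, 1 - i).
A real fundamental pair from Re and Im of e^((1+3i)t)v: X_1 = e^(t)(cos(3t)·(3,1) + sin(3t)·(2,1)), X_2 = e^(t)(sin(3t)·(3,1) - cos(3t)·(2,1)).
General solution: K_1X_1 + K_2X_2.
Applying x(0)=3, z(0)=-2 gives K_1=7, K_2=9.

x(t) = 41e^(t)sin(3t) + 3e^(t)cos(3t), z(t) = 16e^(t)sin(3t) - 2e^(t)cos(3t)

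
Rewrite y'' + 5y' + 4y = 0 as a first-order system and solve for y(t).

Let x_1 = y, x_2 = y'. Then x_1' = x_2 and x_2' = -4x_1 - 5x_2.
A = [[0,1],[-4,-5]]; det(A-λI) = λ^2 + 5λ + 4.
Eigenvalues λ = -4, -1 with eigenvectors (1,-4), (1,-1).

y(t) = K_1e^(-4t) + K_2e^(-t)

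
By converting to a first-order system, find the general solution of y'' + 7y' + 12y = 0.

Let x_1 = y, x_2 = y'. Then x_1' = x_2 and x_2' = -12x_1 - 7x_2.
A = [[0,1],[-12,-7]]; det(A-λI) = λ^2 + 7λ + 12.
Eigenvalues λ = -4, -3 with eigenvectors (1,-4), (1,-3).

y(t) = K_1e^(-4t) + K_2e^(-3t)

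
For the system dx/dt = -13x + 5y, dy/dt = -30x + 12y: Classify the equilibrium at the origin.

saddle

A = [[-13,5],[-30,12]]; det(A-λI) = λ^2 + λ - 6.
λ = 2, -3: opposite signs.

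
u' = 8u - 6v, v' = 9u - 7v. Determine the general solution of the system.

u(t) = -2K_1e^(-t) - K_2e^(2t), v(t) = -3K_1e^(-t) - K_2e^(2t)

Coefficient matrix A = [[8, -6], [9, -7]].
Characteristic polynomial det(A - λI) = λ^2 - λ - 2 = 0.
Eigenvalues λ = -1, 2.
For λ=-1: (A-λI) row 1 is [9, -6], so an eigenvector is (-2, -3).
For λ=2: (A-λI) row 1 is [6, -6], so an eigenvector is (-1, -1).
General solution: K_1e^(-t)(-2,-3) + K_2e^(2t)(-1,-1).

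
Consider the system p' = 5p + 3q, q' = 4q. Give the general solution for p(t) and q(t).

p(t) = c_1e^(5t) + 3c_2e^(4t), q(t) = -c_2e^(4t)

Coefficient matrix A = [[5, 3], [0, 4]].
Characteristic polynomial det(A - λI) = λ^2 - 9λ + 20 = 0.
Eigenvalues λ = 5, 4.
For λ=5: (A-λI) row 1 is [0, 3], so an eigenvector is (1, 0).
For λ=4: (A-λI) row 1 is [1, 3], so an eigenvector is (3, -1).
General solution: c_1e^(5t)(1,0) + c_2e^(4t)(3,-1).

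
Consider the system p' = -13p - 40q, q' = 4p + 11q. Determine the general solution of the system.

Coefficient matrix A = [[-13, -40], [4, 11]].
Characteristic polynomial det(A - λI) = λ^2 + 2λ + 17 = 0.
Eigenvalues λ = -1 ± 4i (complex conjugate pair).
For λ=-1+4i: an eigenvector is (-1,0) - i(3,-1) = (-1 - 3i, 0 + i).
A real fundamental pair from Re and Im of e^((-1+4i)t)v: X_1 = e^(-t)(cos(4t)·(-1,0) + sin(4t)·(3,-1)), X_2 = e^(-t)(sin(4t)·(-1,0) - cos(4t)·(3,-1)).
General solution: C_1X_1 + C_2X_2.

p(t) = 3C_1e^(-t)sin(4t) - C_1e^(-t)cos(4t) - C_2e^(-t)sin(4t) - 3C_2e^(-t)cos(4t), q(t) = -C_1e^(-t)sin(4t) + C_2e^(-t)cos(4t)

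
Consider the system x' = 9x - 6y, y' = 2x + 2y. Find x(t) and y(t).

Coefficient matrix A = [[9, -6], [2, 2]].
Characteristic polynomial det(A - λI) = λ^2 - 11λ + 30 = 0.
Eigenvalues λ = 6, 5.
For λ=6: (A-λI) row 1 is [3, -6], so an eigenvector is (-2, -1).
For λ=5: (A-λI) row 1 is [4, -6], so an eigenvector is (-3, -2).
General solution: C_1e^(6t)(-2,-1) + C_2e^(5t)(-3,-2).

x(t) = -2C_1e^(6t) - 3C_2e^(5t), y(t) = -C_1e^(6t) - 2C_2e^(5t)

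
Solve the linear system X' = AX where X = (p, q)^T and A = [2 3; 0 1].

p(t) = K_1e^(2t) + 3K_2e^(t), q(t) = -K_2e^(t)

Coefficient matrix A = [[2, 3], [0, 1]].
Characteristic polynomial det(A - λI) = λ^2 - 3λ + 2 = 0.
Eigenvalues λ = 2, 1.
For λ=2: (A-λI) row 1 is [0, 3], so an eigenvector is (1, 0).
For λ=1: (A-λI) row 1 is [1, 3], so an eigenvector is (3, -1).
General solution: K_1e^(2t)(1,0) + K_2e^(t)(3,-1).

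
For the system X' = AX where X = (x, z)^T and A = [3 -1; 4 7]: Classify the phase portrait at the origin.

A = [[3,-1],[4,7]]; det(A-λI) = λ^2 - 10λ + 25.
repeated λ = 5 with a single eigenvector.

unstable improper node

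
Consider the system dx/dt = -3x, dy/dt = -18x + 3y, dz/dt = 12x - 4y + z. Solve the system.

Coefficient matrix A = [[-3, 0, 0], [-18, 3, 0], [12, -4, 1]].
det(A - λI) = 0 gives eigenvalues λ = -3, 3, 1.
For λ=-3: eigenvector (1,3,0).
For λ=3: eigenvector (0,1,-2).
For λ=1: eigenvector (0,0,1).
General solution: C_1e^(-3t)(1,3,0) + C_2e^(3t)(0,1,-2) + C_3e^(t)(0,0,1).

x(t) = C_1e^(-3t), y(t) = 3C_1e^(-3t) + C_2e^(3t), z(t) = -2C_2e^(3t) + C_3e^(t)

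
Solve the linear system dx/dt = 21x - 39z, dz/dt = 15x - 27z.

x(t) = -3C_1e^(-3t)sin(3t) - 2C_1e^(-3t)cos(3t) - 2C_2e^(-3t)sin(3t) + 3C_2e^(-3t)cos(3t), z(t) = -2C_1e^(-3t)sin(3t) - C_1e^(-3t)cos(3t) - C_2e^(-3t)sin(3t) + 2C_2e^(-3t)cos(3t)

Coefficient matrix A = [[21, -39], [15, -27]].
Characteristic polynomial det(A - λI) = λ^2 + 6λ + 18 = 0.
Eigenvalues λ = -3 ± 3i (complex conjugate pair).
For λ=-3+3i: an eigenvector is (-2,-1) - i(-3,-2) = (-2 + 3i, -1 + 2i).
A real fundamental pair from Re and Im of e^((-3+3i)t)v: X_1 = e^(-3t)(cos(3t)·(-2,-1) + sin(3t)·(-3,-2)), X_2 = e^(-3t)(sin(3t)·(-2,-1) - cos(3t)·(-3,-2)).
General solution: C_1X_1 + C_2X_2.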